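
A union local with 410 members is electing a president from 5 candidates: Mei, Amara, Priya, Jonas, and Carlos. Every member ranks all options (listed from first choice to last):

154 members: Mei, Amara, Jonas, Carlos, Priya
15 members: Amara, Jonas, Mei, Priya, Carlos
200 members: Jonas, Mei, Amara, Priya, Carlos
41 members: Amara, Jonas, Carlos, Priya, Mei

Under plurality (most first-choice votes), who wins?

First-place votes: Mei 154, Amara 56, Priya 0, Jonas 200, Carlos 0.
Jonas has the most first-place votes.

Jonas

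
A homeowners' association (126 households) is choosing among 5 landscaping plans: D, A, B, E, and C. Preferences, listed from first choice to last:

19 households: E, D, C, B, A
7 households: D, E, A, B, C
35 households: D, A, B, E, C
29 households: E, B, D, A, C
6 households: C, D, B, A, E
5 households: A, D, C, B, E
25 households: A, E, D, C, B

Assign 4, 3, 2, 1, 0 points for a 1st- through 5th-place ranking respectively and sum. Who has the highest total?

D: 19·3 + 7·4 + 35·4 + 29·2 + 6·3 + 5·3 + 25·2 = 366
A: 19·0 + 7·2 + 35·3 + 29·1 + 6·1 + 5·4 + 25·4 = 274
B: 19·1 + 7·1 + 35·2 + 29·3 + 6·2 + 5·1 + 25·0 = 200
E: 19·4 + 7·3 + 35·1 + 29·4 + 6·0 + 5·0 + 25·3 = 323
C: 19·2 + 7·0 + 35·0 + 29·0 + 6·4 + 5·2 + 25·1 = 97
D has the highest Borda score (366).

D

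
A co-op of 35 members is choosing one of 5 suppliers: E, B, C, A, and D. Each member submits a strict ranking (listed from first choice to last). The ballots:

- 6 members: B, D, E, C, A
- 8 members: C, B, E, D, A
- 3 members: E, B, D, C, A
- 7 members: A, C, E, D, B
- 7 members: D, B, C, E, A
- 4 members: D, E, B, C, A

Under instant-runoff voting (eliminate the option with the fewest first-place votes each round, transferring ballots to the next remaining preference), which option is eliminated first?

Round 1: E 3, B 6, C 8, A 7, D 11. Eliminate E.

E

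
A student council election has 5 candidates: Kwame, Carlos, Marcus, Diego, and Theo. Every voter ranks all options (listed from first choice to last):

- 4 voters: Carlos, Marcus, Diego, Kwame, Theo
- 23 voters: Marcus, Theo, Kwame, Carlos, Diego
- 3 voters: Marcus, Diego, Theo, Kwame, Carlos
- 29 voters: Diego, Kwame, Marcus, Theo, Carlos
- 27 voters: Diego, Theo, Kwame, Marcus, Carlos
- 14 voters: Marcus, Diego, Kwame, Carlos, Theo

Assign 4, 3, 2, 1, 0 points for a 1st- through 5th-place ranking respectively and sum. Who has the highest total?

Kwame: 4·1 + 23·2 + 3·1 + 29·3 + 27·2 + 14·2 = 222
Carlos: 4·4 + 23·1 + 3·0 + 29·0 + 27·0 + 14·1 = 53
Marcus: 4·3 + 23·4 + 3·4 + 29·2 + 27·1 + 14·4 = 257
Diego: 4·2 + 23·0 + 3·3 + 29·4 + 27·4 + 14·3 = 283
Theo: 4·0 + 23·3 + 3·2 + 29·1 + 27·3 + 14·0 = 185
Diego has the highest Borda score (283).

Diego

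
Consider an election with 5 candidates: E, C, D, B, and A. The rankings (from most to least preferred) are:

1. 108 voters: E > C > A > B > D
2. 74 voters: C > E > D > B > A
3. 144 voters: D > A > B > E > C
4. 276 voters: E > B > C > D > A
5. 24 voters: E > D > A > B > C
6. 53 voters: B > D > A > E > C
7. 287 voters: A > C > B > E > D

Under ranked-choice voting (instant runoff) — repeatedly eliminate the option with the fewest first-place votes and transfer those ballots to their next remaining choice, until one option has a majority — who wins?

A

Round 1: E 408, C 74, D 144, B 53, A 287. Eliminate B.
Round 2: E 408, C 74, D 197, A 287. Eliminate C.
Round 3: E 482, D 197, A 287. Eliminate D.
Round 4: E 482, A 484. A has a majority.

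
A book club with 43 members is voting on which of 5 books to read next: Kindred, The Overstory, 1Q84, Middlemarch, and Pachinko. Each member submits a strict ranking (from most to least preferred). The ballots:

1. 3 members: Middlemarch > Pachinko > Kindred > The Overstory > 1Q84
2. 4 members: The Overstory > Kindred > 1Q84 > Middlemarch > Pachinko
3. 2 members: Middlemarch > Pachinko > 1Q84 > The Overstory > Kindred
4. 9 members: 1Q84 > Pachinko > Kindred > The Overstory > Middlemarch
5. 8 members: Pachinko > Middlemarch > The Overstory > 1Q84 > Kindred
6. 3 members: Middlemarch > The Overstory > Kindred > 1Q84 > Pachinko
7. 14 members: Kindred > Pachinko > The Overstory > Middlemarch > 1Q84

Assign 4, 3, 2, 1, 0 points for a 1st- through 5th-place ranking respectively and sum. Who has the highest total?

Kindred: 3·2 + 4·3 + 2·0 + 9·2 + 8·0 + 3·2 + 14·4 = 98
The Overstory: 3·1 + 4·4 + 2·1 + 9·1 + 8·2 + 3·3 + 14·2 = 83
1Q84: 3·0 + 4·2 + 2·2 + 9·4 + 8·1 + 3·1 + 14·0 = 59
Middlemarch: 3·4 + 4·1 + 2·4 + 9·0 + 8·3 + 3·4 + 14·1 = 74
Pachinko: 3·3 + 4·0 + 2·3 + 9·3 + 8·4 + 3·0 + 14·3 = 116
Pachinko has the highest Borda score (116).

Pachinko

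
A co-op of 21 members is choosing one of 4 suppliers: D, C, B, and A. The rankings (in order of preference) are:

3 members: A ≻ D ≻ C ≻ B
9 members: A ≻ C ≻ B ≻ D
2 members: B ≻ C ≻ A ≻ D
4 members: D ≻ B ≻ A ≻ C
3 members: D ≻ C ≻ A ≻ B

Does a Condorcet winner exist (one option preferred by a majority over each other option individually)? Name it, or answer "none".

A vs D: 14–7 for A.
A vs C: 16–5 for A.
A vs B: 15–6 for A.
A beats every other option head-to-head.

A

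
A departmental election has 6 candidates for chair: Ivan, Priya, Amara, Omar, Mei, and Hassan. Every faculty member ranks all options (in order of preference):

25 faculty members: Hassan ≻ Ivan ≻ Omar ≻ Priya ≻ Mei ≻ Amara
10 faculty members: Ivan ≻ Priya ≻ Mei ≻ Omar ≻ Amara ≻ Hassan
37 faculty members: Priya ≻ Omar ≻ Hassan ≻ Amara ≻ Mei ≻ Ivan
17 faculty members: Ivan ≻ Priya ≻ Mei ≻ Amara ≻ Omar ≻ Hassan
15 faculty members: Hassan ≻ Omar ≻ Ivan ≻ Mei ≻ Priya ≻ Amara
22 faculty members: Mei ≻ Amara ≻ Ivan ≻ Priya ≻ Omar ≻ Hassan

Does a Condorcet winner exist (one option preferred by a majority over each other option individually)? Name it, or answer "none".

Checking pairwise contests:
Hassan beats Ivan 77–49.
Ivan beats Priya 89–37.
Ivan beats Amara 67–59.
Ivan beats Omar 74–52.
Ivan beats Mei 67–59.
Priya beats Hassan 86–40.
Every option loses at least one head-to-head, so there is no Condorcet winner.

none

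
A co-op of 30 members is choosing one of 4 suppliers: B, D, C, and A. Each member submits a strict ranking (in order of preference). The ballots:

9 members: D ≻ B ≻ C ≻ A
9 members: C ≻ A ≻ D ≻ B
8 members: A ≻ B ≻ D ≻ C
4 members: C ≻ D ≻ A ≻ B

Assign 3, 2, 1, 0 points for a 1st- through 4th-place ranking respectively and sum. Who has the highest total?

B: 9·2 + 9·0 + 8·2 + 4·0 = 34
D: 9·3 + 9·1 + 8·1 + 4·2 = 52
C: 9·1 + 9·3 + 8·0 + 4·3 = 48
A: 9·0 + 9·2 + 8·3 + 4·1 = 46
D has the highest Borda score (52).

D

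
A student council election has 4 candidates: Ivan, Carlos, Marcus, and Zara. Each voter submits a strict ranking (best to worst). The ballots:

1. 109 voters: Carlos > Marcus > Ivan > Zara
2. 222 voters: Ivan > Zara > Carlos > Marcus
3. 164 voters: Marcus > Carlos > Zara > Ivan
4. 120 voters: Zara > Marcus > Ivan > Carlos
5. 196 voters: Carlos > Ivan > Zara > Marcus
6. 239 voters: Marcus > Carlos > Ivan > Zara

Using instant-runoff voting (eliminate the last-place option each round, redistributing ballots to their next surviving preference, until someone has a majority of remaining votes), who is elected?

Round 1: Ivan 222, Carlos 305, Marcus 403, Zara 120. Eliminate Zara.
Round 2: Ivan 222, Carlos 305, Marcus 523. Eliminate Ivan.
Round 3: Carlos 527, Marcus 523. Carlos has a majority.

Carlos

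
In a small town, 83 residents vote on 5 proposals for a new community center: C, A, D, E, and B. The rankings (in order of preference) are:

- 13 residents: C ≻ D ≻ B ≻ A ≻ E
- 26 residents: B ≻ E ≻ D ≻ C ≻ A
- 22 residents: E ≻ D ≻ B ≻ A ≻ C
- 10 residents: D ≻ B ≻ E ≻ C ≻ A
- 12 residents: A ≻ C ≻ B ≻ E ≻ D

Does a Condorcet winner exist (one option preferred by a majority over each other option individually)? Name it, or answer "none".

none

Checking pairwise contests:
D beats C 58–25.
C beats A 49–34.
E beats D 60–23.
B beats E 61–22.
D beats B 45–38.
Every option loses at least one head-to-head, so there is no Condorcet winner.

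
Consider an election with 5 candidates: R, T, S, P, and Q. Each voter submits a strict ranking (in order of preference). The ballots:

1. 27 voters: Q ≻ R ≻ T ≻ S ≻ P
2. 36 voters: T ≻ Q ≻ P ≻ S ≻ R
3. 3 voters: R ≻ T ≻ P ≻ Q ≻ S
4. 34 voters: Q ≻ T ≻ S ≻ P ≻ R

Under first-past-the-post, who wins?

Q

First-place votes: R 3, T 36, S 0, P 0, Q 61.
Q has the most first-place votes.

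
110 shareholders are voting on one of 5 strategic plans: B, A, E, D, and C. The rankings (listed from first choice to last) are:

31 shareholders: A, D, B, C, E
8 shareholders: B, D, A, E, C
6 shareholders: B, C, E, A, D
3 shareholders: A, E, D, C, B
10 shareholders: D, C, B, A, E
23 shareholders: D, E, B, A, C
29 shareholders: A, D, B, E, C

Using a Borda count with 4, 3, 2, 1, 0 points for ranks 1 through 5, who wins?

B: 31·2 + 8·4 + 6·4 + 3·0 + 10·2 + 23·2 + 29·2 = 242
A: 31·4 + 8·2 + 6·1 + 3·4 + 10·1 + 23·1 + 29·4 = 307
E: 31·0 + 8·1 + 6·2 + 3·3 + 10·0 + 23·3 + 29·1 = 127
D: 31·3 + 8·3 + 6·0 + 3·2 + 10·4 + 23·4 + 29·3 = 342
C: 31·1 + 8·0 + 6·3 + 3·1 + 10·3 + 23·0 + 29·0 = 82
D has the highest Borda score (342).

D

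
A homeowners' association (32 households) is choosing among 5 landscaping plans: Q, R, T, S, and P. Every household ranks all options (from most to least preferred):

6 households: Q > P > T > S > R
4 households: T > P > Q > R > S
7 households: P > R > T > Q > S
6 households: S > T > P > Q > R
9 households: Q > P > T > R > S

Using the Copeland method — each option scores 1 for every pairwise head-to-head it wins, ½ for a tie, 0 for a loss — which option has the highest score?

P

Q: beats R and S; loses to T and P → score 2.
R: beats S; loses to Q, T, and P → score 1.
T: beats Q, R, and S; loses to P → score 3.
S: loses to Q, R, T, and P → score 0.
P: beats Q, R, T, and S → score 4.
P has the best pairwise record.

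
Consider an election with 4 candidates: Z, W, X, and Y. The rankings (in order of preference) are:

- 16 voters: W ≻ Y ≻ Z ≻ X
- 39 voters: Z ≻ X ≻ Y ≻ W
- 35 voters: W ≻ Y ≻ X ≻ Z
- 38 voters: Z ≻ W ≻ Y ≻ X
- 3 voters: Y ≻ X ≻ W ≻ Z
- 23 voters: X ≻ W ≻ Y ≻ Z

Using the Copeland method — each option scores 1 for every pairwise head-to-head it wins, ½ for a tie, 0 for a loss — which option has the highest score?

Z: beats X; ties W and Y → score 2.
W: beats X and Y; ties Z → score 2.5.
X: loses to Z, W, and Y → score 0.
Y: beats X; ties Z; loses to W → score 1.5.
W has the best pairwise record.

W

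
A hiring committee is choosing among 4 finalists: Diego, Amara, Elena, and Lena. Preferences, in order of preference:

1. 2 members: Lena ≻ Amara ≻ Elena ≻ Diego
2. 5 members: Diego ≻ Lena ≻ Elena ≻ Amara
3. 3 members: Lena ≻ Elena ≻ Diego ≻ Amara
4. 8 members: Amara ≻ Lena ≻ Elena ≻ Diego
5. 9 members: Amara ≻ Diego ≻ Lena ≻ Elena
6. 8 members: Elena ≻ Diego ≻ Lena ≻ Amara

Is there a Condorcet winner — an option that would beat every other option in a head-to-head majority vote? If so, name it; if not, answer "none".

none

Checking pairwise contests:
Amara beats Diego 19–16.
Lena beats Amara 18–17.
Amara beats Elena 19–16.
Diego beats Lena 22–13.
Every option loses at least one head-to-head, so there is no Condorcet winner.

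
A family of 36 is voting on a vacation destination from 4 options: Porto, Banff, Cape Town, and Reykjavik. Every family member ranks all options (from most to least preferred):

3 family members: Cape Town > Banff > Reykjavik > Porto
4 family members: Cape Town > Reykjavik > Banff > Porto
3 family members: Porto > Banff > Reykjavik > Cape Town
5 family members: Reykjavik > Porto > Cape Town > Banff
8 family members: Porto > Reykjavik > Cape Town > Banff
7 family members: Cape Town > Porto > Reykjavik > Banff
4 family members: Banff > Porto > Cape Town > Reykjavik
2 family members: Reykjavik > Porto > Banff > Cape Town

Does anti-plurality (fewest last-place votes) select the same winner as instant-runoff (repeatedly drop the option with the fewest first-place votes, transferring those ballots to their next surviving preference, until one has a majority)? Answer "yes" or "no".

Anti-plurality — last-place votes: Porto 7, Banff 20, Cape Town 5, Reykjavik 4. Winner: Reykjavik.
Instant-runoff — R1 Porto 11, Banff 4, Cape Town 14, Reykjavik 7 (Banff out); R2 Porto 15, Cape Town 14, Reykjavik 7 (Reykjavik out); R3 Porto 22, Cape Town 14 (Porto winner). Winner: Porto.
The two methods disagree.

no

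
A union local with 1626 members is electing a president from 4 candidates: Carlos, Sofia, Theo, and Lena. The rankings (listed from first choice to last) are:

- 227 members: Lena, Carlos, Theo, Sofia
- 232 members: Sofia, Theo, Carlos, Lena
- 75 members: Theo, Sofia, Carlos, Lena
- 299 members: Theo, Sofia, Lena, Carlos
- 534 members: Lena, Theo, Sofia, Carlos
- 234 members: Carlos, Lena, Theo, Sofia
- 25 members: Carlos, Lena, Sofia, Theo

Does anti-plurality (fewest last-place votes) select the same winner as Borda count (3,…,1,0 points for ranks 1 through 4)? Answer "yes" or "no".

Anti-plurality — last-place votes: Carlos 833, Sofia 461, Theo 25, Lena 307. Winner: Theo.
Borda — scores: Carlos 1538, Sofia 2003, Theo 3115, Lena 3100. Winner: Theo.
The two methods agree.

yes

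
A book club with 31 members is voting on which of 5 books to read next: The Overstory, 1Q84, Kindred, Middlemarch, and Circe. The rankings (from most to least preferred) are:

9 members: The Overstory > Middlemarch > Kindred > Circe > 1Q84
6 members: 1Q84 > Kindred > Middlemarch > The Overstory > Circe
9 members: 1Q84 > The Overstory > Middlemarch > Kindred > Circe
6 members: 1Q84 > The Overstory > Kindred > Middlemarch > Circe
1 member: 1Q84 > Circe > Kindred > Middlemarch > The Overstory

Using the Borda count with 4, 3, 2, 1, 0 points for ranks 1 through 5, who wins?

1Q84

The Overstory: 9·4 + 6·1 + 9·3 + 6·3 + 1·0 = 87
1Q84: 9·0 + 6·4 + 9·4 + 6·4 + 1·4 = 88
Kindred: 9·2 + 6·3 + 9·1 + 6·2 + 1·2 = 59
Middlemarch: 9·3 + 6·2 + 9·2 + 6·1 + 1·1 = 64
Circe: 9·1 + 6·0 + 9·0 + 6·0 + 1·3 = 12
1Q84 has the highest Borda score (88).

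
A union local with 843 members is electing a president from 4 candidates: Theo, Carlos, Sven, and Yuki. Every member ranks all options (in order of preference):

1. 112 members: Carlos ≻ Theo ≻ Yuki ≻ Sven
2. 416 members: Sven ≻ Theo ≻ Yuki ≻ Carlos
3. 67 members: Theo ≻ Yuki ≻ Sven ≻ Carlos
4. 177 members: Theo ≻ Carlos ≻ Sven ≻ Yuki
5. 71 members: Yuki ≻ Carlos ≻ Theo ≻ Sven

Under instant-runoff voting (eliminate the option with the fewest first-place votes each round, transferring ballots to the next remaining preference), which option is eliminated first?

Yuki

Round 1: Theo 244, Carlos 112, Sven 416, Yuki 71. Eliminate Yuki.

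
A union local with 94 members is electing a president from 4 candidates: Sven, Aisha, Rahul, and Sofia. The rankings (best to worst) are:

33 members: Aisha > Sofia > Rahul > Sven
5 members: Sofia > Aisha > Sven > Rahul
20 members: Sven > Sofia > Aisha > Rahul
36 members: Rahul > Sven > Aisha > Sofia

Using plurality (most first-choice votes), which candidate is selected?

First-place votes: Sven 20, Aisha 33, Rahul 36, Sofia 5.
Rahul has the most first-place votes.

Rahul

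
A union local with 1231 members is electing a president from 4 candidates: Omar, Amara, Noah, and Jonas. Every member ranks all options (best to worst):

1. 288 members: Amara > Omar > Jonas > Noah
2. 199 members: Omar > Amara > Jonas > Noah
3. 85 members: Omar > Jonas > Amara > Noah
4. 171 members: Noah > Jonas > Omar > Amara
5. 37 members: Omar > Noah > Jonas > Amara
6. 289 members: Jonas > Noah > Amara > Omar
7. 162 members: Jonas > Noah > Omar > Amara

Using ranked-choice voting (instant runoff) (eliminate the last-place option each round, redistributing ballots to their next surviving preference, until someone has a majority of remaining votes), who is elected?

Jonas

Round 1: Omar 321, Amara 288, Noah 171, Jonas 451. Eliminate Noah.
Round 2: Omar 321, Amara 288, Jonas 622. Jonas has a majority.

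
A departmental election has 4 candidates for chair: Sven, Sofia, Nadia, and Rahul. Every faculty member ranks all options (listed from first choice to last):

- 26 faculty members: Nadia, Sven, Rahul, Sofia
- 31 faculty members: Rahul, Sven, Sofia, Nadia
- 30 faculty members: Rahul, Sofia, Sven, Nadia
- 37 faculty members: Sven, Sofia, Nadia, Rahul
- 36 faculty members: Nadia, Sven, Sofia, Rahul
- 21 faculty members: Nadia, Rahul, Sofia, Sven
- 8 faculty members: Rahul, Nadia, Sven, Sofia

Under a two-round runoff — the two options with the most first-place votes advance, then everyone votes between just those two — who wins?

Nadia

Round 1 first-place votes: Sven 37, Sofia 0, Nadia 83, Rahul 69.
Nadia and Rahul advance.
Runoff: Nadia is preferred to Rahul by 120 voters; Rahul by 69.
Nadia wins the runoff.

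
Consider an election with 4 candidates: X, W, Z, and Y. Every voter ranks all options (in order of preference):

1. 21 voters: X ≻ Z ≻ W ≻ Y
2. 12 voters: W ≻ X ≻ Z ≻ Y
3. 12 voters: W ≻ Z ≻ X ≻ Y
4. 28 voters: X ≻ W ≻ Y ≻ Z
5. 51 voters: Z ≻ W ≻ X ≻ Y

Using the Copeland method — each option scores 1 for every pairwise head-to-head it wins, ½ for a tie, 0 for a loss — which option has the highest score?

X: beats Y; loses to W and Z → score 1.
W: beats X and Y; loses to Z → score 2.
Z: beats X, W, and Y → score 3.
Y: loses to X, W, and Z → score 0.
Z has the best pairwise record.

Z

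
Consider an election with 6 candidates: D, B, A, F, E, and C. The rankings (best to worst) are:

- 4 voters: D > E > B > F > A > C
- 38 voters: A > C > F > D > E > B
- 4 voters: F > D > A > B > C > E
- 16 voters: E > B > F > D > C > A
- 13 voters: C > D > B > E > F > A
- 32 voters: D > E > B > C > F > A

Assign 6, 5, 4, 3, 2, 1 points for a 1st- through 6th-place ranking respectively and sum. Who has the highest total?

D: 4·6 + 38·3 + 4·5 + 16·3 + 13·5 + 32·6 = 463
B: 4·4 + 38·1 + 4·3 + 16·5 + 13·4 + 32·4 = 326
A: 4·2 + 38·6 + 4·4 + 16·1 + 13·1 + 32·1 = 313
F: 4·3 + 38·4 + 4·6 + 16·4 + 13·2 + 32·2 = 342
E: 4·5 + 38·2 + 4·1 + 16·6 + 13·3 + 32·5 = 395
C: 4·1 + 38·5 + 4·2 + 16·2 + 13·6 + 32·3 = 408
D has the highest Borda score (463).

D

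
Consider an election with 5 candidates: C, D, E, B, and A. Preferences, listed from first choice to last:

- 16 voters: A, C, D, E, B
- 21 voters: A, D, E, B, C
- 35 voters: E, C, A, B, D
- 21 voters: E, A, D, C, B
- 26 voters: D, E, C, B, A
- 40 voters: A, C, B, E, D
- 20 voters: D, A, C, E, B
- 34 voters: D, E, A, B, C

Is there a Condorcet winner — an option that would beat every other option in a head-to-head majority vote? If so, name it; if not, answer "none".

Checking pairwise contests:
D beats C 122–91.
A beats D 133–80.
D beats E 117–96.
C beats B 158–55.
E beats A 116–97.
Every option loses at least one head-to-head, so there is no Condorcet winner.

none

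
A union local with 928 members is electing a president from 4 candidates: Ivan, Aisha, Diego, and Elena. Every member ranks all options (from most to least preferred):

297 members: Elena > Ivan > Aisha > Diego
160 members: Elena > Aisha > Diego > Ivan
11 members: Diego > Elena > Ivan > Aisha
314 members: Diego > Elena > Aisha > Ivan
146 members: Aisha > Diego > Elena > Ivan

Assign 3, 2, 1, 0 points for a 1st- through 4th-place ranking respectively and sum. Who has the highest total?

Ivan: 297·2 + 160·0 + 11·1 + 314·0 + 146·0 = 605
Aisha: 297·1 + 160·2 + 11·0 + 314·1 + 146·3 = 1369
Diego: 297·0 + 160·1 + 11·3 + 314·3 + 146·2 = 1427
Elena: 297·3 + 160·3 + 11·2 + 314·2 + 146·1 = 2167
Elena has the highest Borda score (2167).

Elena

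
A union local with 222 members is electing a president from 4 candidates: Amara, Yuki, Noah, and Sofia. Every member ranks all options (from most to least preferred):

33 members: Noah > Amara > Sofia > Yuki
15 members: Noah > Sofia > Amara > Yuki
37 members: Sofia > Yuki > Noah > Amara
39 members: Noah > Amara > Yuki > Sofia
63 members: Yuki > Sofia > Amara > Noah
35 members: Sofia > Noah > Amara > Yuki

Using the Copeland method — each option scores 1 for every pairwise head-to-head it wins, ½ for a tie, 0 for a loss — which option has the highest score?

Amara: beats Yuki; loses to Noah and Sofia → score 1.
Yuki: loses to Amara, Noah, and Sofia → score 0.
Noah: beats Amara and Yuki; loses to Sofia → score 2.
Sofia: beats Amara, Yuki, and Noah → score 3.
Sofia has the best pairwise record.

Sofia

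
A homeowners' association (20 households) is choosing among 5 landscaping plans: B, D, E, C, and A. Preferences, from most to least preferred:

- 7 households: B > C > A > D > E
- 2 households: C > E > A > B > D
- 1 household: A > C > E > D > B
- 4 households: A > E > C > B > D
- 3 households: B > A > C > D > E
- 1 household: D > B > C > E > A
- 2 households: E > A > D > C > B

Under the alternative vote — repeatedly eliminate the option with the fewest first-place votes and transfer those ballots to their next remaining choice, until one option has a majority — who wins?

Round 1: B 10, D 1, E 2, C 2, A 5. Eliminate D.
Round 2: B 11, E 2, C 2, A 5. B has a majority.

B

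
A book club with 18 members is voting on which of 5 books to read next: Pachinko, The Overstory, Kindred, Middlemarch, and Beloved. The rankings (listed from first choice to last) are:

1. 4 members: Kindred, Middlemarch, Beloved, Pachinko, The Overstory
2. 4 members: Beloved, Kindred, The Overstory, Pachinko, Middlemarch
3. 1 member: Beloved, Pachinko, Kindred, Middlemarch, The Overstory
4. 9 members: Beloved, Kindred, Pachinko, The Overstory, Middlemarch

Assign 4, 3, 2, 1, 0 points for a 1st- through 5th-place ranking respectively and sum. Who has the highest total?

Pachinko: 4·1 + 4·1 + 1·3 + 9·2 = 29
The Overstory: 4·0 + 4·2 + 1·0 + 9·1 = 17
Kindred: 4·4 + 4·3 + 1·2 + 9·3 = 57
Middlemarch: 4·3 + 4·0 + 1·1 + 9·0 = 13
Beloved: 4·2 + 4·4 + 1·4 + 9·4 = 64
Beloved has the highest Borda score (64).

Beloved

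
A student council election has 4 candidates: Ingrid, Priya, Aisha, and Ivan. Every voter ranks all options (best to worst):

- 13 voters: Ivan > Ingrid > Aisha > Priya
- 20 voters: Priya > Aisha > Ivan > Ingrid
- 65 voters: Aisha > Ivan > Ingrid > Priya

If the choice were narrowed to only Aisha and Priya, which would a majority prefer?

Aisha

Voters preferring Aisha to Priya: 78; preferring Priya to Aisha: 20.
Aisha wins the head-to-head.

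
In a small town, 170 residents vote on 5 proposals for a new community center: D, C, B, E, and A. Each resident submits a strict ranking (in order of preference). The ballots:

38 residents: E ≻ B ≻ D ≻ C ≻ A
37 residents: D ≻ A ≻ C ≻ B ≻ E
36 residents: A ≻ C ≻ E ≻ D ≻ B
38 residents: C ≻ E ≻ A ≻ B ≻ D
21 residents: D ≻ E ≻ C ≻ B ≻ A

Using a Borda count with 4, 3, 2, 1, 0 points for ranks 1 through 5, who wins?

D: 38·2 + 37·4 + 36·1 + 38·0 + 21·4 = 344
C: 38·1 + 37·2 + 36·3 + 38·4 + 21·2 = 414
B: 38·3 + 37·1 + 36·0 + 38·1 + 21·1 = 210
E: 38·4 + 37·0 + 36·2 + 38·3 + 21·3 = 401
A: 38·0 + 37·3 + 36·4 + 38·2 + 21·0 = 331
C has the highest Borda score (414).

C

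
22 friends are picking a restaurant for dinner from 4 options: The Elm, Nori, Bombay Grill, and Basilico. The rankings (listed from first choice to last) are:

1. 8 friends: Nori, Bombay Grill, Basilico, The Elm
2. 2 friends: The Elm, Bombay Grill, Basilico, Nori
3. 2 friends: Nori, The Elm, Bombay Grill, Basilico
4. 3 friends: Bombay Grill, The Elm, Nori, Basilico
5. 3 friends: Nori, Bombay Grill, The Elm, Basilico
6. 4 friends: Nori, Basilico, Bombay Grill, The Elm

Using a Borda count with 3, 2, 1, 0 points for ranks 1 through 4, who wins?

The Elm: 8·0 + 2·3 + 2·2 + 3·2 + 3·1 + 4·0 = 19
Nori: 8·3 + 2·0 + 2·3 + 3·1 + 3·3 + 4·3 = 54
Bombay Grill: 8·2 + 2·2 + 2·1 + 3·3 + 3·2 + 4·1 = 41
Basilico: 8·1 + 2·1 + 2·0 + 3·0 + 3·0 + 4·2 = 18
Nori has the highest Borda score (54).

Nori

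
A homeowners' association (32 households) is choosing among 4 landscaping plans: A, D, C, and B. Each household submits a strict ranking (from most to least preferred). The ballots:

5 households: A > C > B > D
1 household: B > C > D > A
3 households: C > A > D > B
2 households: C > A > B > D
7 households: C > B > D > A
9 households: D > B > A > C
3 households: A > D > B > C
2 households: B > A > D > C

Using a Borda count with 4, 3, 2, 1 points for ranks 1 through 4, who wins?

B

A: 5·4 + 1·1 + 3·3 + 2·3 + 7·1 + 9·2 + 3·4 + 2·3 = 79
D: 5·1 + 1·2 + 3·2 + 2·1 + 7·2 + 9·4 + 3·3 + 2·2 = 78
C: 5·3 + 1·3 + 3·4 + 2·4 + 7·4 + 9·1 + 3·1 + 2·1 = 80
B: 5·2 + 1·4 + 3·1 + 2·2 + 7·3 + 9·3 + 3·2 + 2·4 = 83
B has the highest Borda score (83).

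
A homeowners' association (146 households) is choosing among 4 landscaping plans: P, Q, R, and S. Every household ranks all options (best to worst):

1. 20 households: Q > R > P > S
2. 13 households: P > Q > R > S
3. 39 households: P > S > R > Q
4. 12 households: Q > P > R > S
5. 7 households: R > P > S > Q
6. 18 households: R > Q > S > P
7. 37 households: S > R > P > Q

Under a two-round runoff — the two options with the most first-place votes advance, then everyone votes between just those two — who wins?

Round 1 first-place votes: P 52, Q 32, R 25, S 37.
P and S advance.
Runoff: P is preferred to S by 91 voters; S by 55.
P wins the runoff.

P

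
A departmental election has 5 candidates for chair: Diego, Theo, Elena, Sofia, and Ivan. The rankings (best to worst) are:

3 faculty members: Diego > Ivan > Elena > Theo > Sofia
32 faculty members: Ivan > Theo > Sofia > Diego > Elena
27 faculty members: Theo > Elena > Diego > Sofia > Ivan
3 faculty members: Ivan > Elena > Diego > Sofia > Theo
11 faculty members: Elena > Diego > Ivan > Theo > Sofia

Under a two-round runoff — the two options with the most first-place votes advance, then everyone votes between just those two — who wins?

Round 1 first-place votes: Diego 3, Theo 27, Elena 11, Sofia 0, Ivan 35.
Ivan and Theo advance.
Runoff: Ivan is preferred to Theo by 49 voters; Theo by 27.
Ivan wins the runoff.

Ivan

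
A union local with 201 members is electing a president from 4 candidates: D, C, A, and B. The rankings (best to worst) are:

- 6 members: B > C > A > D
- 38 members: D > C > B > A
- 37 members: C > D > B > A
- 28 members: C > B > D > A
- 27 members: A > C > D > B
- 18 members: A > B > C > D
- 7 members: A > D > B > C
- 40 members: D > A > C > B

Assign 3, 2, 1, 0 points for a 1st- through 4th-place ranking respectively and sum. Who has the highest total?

C

D: 6·0 + 38·3 + 37·2 + 28·1 + 27·1 + 18·0 + 7·2 + 40·3 = 377
C: 6·2 + 38·2 + 37·3 + 28·3 + 27·2 + 18·1 + 7·0 + 40·1 = 395
A: 6·1 + 38·0 + 37·0 + 28·0 + 27·3 + 18·3 + 7·3 + 40·2 = 242
B: 6·3 + 38·1 + 37·1 + 28·2 + 27·0 + 18·2 + 7·1 + 40·0 = 192
C has the highest Borda score (395).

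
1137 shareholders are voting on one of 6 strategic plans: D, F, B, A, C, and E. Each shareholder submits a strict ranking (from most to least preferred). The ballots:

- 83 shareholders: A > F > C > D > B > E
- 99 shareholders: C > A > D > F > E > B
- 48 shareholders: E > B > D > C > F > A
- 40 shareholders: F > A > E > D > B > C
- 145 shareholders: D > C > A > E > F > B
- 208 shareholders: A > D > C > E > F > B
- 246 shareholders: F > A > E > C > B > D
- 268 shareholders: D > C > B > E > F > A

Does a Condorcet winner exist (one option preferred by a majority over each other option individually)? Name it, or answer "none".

Checking pairwise contests:
A beats D 676–461.
D beats F 768–369.
D beats B 843–294.
F beats A 602–535.
D beats C 709–428.
D beats E 803–334.
Every option loses at least one head-to-head, so there is no Condorcet winner.

none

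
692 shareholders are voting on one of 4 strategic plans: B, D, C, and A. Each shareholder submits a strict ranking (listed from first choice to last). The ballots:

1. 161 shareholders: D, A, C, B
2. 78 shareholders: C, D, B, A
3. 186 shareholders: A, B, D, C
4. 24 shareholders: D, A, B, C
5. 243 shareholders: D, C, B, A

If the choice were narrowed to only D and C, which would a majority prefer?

Voters preferring D to C: 614; preferring C to D: 78.
D wins the head-to-head.

D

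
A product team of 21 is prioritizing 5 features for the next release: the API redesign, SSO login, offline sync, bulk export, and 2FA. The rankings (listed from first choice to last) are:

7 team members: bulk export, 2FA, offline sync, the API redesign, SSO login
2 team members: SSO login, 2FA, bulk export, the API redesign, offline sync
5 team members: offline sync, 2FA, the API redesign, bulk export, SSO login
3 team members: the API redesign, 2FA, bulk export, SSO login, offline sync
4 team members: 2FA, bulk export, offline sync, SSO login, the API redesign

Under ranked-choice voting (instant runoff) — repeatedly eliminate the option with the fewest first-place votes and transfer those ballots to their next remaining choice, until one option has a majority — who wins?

2FA

Round 1: the API redesign 3, SSO login 2, offline sync 5, bulk export 7, 2FA 4. Eliminate SSO login.
Round 2: the API redesign 3, offline sync 5, bulk export 7, 2FA 6. Eliminate the API redesign.
Round 3: offline sync 5, bulk export 7, 2FA 9. Eliminate offline sync.
Round 4: bulk export 7, 2FA 14. 2FA has a majority.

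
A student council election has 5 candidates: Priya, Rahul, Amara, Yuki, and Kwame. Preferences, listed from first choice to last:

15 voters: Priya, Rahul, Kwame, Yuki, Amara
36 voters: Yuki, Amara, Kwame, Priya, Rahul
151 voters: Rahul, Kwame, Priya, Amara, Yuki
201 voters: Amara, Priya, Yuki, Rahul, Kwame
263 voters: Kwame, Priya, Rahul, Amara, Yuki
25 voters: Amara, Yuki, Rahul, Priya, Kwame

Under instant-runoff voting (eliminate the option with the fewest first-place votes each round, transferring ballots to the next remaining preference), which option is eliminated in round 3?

Round 1: Priya 15, Rahul 151, Amara 226, Yuki 36, Kwame 263. Eliminate Priya.
Round 2: Rahul 166, Amara 226, Yuki 36, Kwame 263. Eliminate Yuki.
Round 3: Rahul 166, Amara 262, Kwame 263. Eliminate Rahul.

Rahul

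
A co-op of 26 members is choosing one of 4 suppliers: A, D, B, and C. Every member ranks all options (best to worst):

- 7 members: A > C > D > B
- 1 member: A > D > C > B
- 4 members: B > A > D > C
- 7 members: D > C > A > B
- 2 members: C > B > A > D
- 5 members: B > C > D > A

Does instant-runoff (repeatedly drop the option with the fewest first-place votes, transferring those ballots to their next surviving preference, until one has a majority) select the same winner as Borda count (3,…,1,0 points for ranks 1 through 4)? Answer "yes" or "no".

Instant-runoff — R1 A 8, D 7, B 9, C 2 (C out); R2 A 8, D 7, B 11 (D out); R3 A 15, B 11 (A winner). Winner: A.
Borda — scores: A 41, D 39, B 31, C 45. Winner: C.
The two methods disagree.

no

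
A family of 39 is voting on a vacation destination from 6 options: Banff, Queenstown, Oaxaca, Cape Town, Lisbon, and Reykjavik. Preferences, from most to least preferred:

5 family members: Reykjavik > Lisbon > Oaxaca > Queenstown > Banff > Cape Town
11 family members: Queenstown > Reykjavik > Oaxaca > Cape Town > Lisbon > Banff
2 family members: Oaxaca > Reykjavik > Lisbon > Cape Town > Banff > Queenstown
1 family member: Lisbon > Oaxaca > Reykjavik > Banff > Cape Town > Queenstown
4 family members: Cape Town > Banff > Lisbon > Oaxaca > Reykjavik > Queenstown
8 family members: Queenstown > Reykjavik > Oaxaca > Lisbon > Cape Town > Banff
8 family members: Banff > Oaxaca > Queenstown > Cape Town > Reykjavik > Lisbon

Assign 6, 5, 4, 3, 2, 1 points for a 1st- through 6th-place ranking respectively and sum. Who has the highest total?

Banff: 5·2 + 11·1 + 2·2 + 1·3 + 4·5 + 8·1 + 8·6 = 104
Queenstown: 5·3 + 11·6 + 2·1 + 1·1 + 4·1 + 8·6 + 8·4 = 168
Oaxaca: 5·4 + 11·4 + 2·6 + 1·5 + 4·3 + 8·4 + 8·5 = 165
Cape Town: 5·1 + 11·3 + 2·3 + 1·2 + 4·6 + 8·2 + 8·3 = 110
Lisbon: 5·5 + 11·2 + 2·4 + 1·6 + 4·4 + 8·3 + 8·1 = 109
Reykjavik: 5·6 + 11·5 + 2·5 + 1·4 + 4·2 + 8·5 + 8·2 = 163
Queenstown has the highest Borda score (168).

Queenstown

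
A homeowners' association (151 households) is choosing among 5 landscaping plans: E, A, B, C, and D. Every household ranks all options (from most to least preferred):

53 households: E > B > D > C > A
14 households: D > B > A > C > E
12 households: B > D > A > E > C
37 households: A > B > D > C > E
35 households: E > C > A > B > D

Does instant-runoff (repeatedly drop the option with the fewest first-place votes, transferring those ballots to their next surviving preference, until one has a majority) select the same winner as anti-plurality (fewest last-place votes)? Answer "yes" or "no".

no

Instant-runoff — R1 E 88, A 37, B 12, C 0, D 14 (E winner). Winner: E.
Anti-plurality — last-place votes: E 51, A 53, B 0, C 12, D 35. Winner: B.
The two methods disagree.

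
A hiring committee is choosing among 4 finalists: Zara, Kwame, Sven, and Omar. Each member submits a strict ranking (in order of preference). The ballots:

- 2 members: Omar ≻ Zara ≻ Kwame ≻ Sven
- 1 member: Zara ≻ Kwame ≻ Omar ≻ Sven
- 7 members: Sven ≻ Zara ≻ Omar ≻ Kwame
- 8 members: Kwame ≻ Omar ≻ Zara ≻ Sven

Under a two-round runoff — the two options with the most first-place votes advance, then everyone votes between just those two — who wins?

Kwame

Round 1 first-place votes: Zara 1, Kwame 8, Sven 7, Omar 2.
Kwame and Sven advance.
Runoff: Kwame is preferred to Sven by 11 voters; Sven by 7.
Kwame wins the runoff.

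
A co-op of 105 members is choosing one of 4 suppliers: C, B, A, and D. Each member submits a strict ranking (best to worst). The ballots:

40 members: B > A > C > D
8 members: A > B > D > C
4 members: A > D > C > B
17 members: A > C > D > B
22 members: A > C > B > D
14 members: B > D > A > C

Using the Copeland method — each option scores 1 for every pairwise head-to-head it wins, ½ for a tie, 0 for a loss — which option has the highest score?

C: beats D; loses to B and A → score 1.
B: beats C, A, and D → score 3.
A: beats C and D; loses to B → score 2.
D: loses to C, B, and A → score 0.
B has the best pairwise record.

B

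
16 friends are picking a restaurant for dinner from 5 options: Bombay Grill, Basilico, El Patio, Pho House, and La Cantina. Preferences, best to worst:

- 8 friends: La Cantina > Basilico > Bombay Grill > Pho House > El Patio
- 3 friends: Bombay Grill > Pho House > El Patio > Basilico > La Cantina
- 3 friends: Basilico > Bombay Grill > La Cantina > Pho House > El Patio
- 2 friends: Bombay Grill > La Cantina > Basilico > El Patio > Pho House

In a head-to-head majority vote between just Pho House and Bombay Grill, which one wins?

Voters preferring Pho House to Bombay Grill: 0; preferring Bombay Grill to Pho House: 16.
Bombay Grill wins the head-to-head.

Bombay Grill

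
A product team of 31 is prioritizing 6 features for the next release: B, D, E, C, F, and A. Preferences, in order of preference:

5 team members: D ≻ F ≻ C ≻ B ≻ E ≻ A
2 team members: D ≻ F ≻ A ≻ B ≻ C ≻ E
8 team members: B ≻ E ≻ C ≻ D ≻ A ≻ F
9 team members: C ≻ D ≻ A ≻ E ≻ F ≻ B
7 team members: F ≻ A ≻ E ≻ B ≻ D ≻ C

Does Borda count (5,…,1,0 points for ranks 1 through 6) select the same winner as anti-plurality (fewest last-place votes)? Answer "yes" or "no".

yes

Borda — scores: B 68, D 94, E 76, C 86, F 72, A 69. Winner: D.
Anti-plurality — last-place votes: B 9, D 0, E 2, C 7, F 8, A 5. Winner: D.
The two methods agree.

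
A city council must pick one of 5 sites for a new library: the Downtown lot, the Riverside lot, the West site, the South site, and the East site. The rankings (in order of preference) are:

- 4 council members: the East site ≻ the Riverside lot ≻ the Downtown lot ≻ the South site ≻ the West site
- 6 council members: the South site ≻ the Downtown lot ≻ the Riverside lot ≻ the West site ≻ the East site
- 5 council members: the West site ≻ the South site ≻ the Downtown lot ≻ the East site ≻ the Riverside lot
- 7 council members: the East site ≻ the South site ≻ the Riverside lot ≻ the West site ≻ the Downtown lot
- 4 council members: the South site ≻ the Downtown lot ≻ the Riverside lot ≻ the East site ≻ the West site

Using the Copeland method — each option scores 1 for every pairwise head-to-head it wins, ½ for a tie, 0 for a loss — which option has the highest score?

the South site

the Downtown lot: beats the Riverside lot, the West site, and the East site; loses to the South site → score 3.
the Riverside lot: beats the West site; loses to the Downtown lot, the South site, and the East site → score 1.
the West site: loses to the Downtown lot, the Riverside lot, the South site, and the East site → score 0.
the South site: beats the Downtown lot, the Riverside lot, the West site, and the East site → score 4.
the East site: beats the Riverside lot and the West site; loses to the Downtown lot and the South site → score 2.
the South site has the best pairwise record.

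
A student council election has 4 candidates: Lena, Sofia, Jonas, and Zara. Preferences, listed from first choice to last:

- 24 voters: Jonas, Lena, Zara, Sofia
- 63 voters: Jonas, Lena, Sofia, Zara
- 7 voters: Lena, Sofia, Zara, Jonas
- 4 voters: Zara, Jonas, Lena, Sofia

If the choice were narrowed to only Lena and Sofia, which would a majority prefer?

Lena

Voters preferring Lena to Sofia: 98; preferring Sofia to Lena: 0.
Lena wins the head-to-head.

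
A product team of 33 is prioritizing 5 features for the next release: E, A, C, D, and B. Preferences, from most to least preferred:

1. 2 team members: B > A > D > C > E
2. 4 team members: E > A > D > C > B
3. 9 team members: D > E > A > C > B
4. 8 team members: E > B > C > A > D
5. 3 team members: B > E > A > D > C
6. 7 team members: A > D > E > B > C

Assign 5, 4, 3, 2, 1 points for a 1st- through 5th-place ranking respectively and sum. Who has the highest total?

E

E: 2·1 + 4·5 + 9·4 + 8·5 + 3·4 + 7·3 = 131
A: 2·4 + 4·4 + 9·3 + 8·2 + 3·3 + 7·5 = 111
C: 2·2 + 4·2 + 9·2 + 8·3 + 3·1 + 7·1 = 64
D: 2·3 + 4·3 + 9·5 + 8·1 + 3·2 + 7·4 = 105
B: 2·5 + 4·1 + 9·1 + 8·4 + 3·5 + 7·2 = 84
E has the highest Borda score (131).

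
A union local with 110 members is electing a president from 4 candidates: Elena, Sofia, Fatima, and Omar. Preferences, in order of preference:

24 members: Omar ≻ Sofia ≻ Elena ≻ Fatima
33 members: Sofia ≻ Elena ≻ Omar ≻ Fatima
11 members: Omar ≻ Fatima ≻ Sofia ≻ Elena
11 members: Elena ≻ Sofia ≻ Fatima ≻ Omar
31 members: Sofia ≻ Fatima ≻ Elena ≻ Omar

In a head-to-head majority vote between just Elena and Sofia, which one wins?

Sofia

Voters preferring Elena to Sofia: 11; preferring Sofia to Elena: 99.
Sofia wins the head-to-head.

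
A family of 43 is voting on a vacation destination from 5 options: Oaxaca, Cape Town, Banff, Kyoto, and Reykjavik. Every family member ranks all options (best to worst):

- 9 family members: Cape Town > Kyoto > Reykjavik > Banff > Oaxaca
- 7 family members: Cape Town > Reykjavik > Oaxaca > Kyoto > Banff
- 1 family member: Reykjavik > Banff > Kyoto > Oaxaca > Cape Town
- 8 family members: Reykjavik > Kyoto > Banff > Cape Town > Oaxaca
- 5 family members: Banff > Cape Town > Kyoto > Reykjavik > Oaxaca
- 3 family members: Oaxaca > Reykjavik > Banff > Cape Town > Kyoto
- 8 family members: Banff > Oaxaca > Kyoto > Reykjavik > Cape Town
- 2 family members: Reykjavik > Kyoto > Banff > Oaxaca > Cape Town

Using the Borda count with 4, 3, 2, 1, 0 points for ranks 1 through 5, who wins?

Reykjavik

Oaxaca: 9·0 + 7·2 + 1·1 + 8·0 + 5·0 + 3·4 + 8·3 + 2·1 = 53
Cape Town: 9·4 + 7·4 + 1·0 + 8·1 + 5·3 + 3·1 + 8·0 + 2·0 = 90
Banff: 9·1 + 7·0 + 1·3 + 8·2 + 5·4 + 3·2 + 8·4 + 2·2 = 90
Kyoto: 9·3 + 7·1 + 1·2 + 8·3 + 5·2 + 3·0 + 8·2 + 2·3 = 92
Reykjavik: 9·2 + 7·3 + 1·4 + 8·4 + 5·1 + 3·3 + 8·1 + 2·4 = 105
Reykjavik has the highest Borda score (105).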